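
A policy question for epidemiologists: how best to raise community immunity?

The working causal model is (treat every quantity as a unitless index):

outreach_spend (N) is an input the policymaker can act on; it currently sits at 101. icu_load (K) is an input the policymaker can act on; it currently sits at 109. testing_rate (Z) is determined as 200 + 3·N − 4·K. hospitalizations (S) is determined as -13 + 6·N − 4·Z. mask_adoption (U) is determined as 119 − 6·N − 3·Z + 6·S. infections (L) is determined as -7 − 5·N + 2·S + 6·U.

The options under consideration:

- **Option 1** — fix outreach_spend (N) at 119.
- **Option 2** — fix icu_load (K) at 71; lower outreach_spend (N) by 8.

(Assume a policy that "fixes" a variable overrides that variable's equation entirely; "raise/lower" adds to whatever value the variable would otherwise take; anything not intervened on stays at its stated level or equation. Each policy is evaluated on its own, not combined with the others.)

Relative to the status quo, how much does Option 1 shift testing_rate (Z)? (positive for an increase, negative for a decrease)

Baseline:
  N = 101
  K = 109
  Z = 200 + 3·101 − 4·109 = 67
Option 1 (N := 119):
  N = 119
  K = 109
  Z = 200 + 3·119 − 4·109 = 121
Change in Z: 121 − 67 = 54

54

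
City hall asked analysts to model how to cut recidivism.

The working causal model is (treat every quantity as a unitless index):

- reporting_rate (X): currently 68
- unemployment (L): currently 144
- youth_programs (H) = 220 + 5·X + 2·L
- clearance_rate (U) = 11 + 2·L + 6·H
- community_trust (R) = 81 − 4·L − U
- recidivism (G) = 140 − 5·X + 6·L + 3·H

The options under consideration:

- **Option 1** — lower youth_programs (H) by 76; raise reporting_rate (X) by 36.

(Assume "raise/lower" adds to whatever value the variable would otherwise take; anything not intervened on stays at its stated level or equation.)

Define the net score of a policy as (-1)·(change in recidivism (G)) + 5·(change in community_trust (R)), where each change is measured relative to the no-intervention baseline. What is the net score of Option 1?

Baseline:
  X = 68
  L = 144
  H = 220 + 5·68 + 2·144 = 848
  U = 11 + 2·144 + 6·848 = 5387
  R = 81 − 4·144 − 5387 = -5882
  G = 140 − 5·68 + 6·144 + 3·848 = 3208
Option 1 (H − 76, X + 36):
  X = 68 + 36 = 104
  L = 144
  H = 220 + 5·104 + 2·144 (−76 from intervention) = 952
  U = 11 + 2·144 + 6·952 = 6011
  R = 81 − 4·144 − 6011 = -6506
  G = 140 − 5·104 + 6·144 + 3·952 = 3340
ΔG = 3340 − 3208 = 132; ΔR = -6506 − (-5882) = -624
Score = (-1)·132 + 5·(-624) = -3252

-3252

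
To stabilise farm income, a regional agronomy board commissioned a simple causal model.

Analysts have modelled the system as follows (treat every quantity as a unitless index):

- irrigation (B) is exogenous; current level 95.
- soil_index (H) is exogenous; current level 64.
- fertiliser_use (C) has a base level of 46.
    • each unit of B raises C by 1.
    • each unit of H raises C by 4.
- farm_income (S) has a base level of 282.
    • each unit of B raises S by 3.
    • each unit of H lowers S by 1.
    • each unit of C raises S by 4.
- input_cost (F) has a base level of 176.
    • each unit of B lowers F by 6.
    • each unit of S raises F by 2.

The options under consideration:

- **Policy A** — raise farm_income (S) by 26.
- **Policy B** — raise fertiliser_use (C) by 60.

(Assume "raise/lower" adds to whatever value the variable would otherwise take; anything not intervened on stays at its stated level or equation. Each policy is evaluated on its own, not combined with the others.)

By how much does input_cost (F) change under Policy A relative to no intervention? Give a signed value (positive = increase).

Baseline:
  B = 95
  H = 64
  C = 46 + 95 + 4·64 = 397
  S = 282 + 3·95 − 64 + 4·397 = 2091
  F = 176 − 6·95 + 2·2091 = 3788
Policy A (S + 26):
  B = 95
  H = 64
  C = 46 + 95 + 4·64 = 397
  S = 282 + 3·95 − 64 + 4·397 (+26 from intervention) = 2117
  F = 176 − 6·95 + 2·2117 = 3840
Change in F: 3840 − 3788 = 52

52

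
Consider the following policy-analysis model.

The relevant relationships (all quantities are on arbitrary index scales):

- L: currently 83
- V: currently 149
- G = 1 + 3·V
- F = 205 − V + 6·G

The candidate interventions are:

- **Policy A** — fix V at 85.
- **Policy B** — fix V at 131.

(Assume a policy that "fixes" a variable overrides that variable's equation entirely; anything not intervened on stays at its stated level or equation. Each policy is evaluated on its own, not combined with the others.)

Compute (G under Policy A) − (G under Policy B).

Policy A (V := 85):
  V = 85
  G = 1 + 3·85 = 256
Policy B (V := 131):
  V = 131
  G = 1 + 3·131 = 394
G: 256 − 394 = -138

-138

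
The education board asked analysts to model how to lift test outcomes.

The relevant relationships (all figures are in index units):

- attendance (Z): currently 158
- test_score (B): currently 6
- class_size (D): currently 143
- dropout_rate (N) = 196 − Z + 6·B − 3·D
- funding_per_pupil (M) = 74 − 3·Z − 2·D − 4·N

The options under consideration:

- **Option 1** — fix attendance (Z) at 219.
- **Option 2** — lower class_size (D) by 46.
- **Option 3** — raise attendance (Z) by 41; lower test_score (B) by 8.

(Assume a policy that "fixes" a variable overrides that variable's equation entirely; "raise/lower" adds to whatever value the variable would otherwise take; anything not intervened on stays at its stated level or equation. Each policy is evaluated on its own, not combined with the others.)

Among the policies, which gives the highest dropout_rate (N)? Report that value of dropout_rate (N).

-217

Option 1 (Z := 219):
  Z = 219
  B = 6
  D = 143
  N = 196 − 219 + 6·6 − 3·143 = -416
Option 2 (D − 46):
  Z = 158
  B = 6
  D = 143 − 46 = 97
  N = 196 − 158 + 6·6 − 3·97 = -217
Option 3 (Z + 41, B − 8):
  Z = 158 + 41 = 199
  B = 6 − 8 = -2
  D = 143
  N = 196 − 199 + 6·(-2) − 3·143 = -444
Comparing — Option 1: N=-416, Option 2: N=-217, Option 3: N=-444. Highest is -217 (Option 2).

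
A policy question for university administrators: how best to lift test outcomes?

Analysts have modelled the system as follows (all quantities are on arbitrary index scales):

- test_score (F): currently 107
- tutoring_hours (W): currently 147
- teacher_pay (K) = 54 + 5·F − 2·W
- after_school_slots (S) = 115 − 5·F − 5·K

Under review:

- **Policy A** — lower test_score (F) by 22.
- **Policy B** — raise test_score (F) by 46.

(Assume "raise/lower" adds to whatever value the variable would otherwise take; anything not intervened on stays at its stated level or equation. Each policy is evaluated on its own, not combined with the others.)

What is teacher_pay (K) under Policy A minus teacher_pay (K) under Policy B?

-340

Policy A (F − 22):
  F = 107 − 22 = 85
  W = 147
  K = 54 + 5·85 − 2·147 = 185
Policy B (F + 46):
  F = 107 + 46 = 153
  W = 147
  K = 54 + 5·153 − 2·147 = 525
K: 185 − 525 = -340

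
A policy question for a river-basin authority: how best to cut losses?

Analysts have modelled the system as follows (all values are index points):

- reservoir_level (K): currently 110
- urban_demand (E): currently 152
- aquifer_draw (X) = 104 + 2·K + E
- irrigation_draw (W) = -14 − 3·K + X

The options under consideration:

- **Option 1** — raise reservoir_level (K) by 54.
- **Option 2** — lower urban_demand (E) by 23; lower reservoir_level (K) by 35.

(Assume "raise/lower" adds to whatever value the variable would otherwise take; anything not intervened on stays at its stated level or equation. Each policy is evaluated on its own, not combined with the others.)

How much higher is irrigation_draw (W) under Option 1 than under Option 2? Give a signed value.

Option 1 (K + 54):
  K = 110 + 54 = 164
  E = 152
  X = 104 + 2·164 + 152 = 584
  W = -14 − 3·164 + 584 = 78
Option 2 (E − 23, K − 35):
  K = 110 − 35 = 75
  E = 152 − 23 = 129
  X = 104 + 2·75 + 129 = 383
  W = -14 − 3·75 + 383 = 144
W: 78 − 144 = -66

-66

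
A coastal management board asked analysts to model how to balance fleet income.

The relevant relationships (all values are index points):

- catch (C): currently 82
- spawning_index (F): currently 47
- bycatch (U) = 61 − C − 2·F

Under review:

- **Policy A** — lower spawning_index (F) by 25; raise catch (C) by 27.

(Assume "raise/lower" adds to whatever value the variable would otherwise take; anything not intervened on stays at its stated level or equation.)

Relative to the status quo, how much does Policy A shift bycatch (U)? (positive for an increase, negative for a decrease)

Baseline:
  C = 82
  F = 47
  U = 61 − 82 − 2·47 = -115
Policy A (F − 25, C + 27):
  C = 82 + 27 = 109
  F = 47 − 25 = 22
  U = 61 − 109 − 2·22 = -92
Change in U: -92 − (-115) = 23

23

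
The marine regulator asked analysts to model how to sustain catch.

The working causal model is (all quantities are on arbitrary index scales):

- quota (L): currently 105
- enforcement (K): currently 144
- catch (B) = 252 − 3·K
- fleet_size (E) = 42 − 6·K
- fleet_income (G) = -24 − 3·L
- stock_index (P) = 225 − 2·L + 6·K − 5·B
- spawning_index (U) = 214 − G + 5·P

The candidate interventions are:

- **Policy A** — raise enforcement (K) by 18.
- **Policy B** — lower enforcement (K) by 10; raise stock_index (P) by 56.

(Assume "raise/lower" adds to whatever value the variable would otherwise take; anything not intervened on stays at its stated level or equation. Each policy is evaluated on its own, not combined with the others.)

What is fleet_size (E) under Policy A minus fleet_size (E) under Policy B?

Policy A (K + 18):
  K = 144 + 18 = 162
  E = 42 − 6·162 = -930
Policy B (K − 10, P + 56):
  K = 144 − 10 = 134
  E = 42 − 6·134 = -762
E: -930 − (-762) = -168

-168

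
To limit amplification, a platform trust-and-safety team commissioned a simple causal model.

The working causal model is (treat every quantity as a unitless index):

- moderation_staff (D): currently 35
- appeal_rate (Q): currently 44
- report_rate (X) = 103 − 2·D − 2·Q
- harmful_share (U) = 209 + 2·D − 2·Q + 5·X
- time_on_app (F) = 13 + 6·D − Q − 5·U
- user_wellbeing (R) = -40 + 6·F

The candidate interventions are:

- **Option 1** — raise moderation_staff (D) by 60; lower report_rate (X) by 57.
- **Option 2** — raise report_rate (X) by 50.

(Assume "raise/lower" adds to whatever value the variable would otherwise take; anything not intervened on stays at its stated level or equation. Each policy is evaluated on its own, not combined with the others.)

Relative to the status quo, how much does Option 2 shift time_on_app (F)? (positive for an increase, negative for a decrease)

Baseline:
  D = 35
  Q = 44
  X = 103 − 2·35 − 2·44 = -55
  U = 209 + 2·35 − 2·44 + 5·(-55) = -84
  F = 13 + 6·35 − 44 − 5·(-84) = 599
Option 2 (X + 50):
  D = 35
  Q = 44
  X = 103 − 2·35 − 2·44 (+50 from intervention) = -5
  U = 209 + 2·35 − 2·44 + 5·(-5) = 166
  F = 13 + 6·35 − 44 − 5·166 = -651
Change in F: -651 − 599 = -1250

-1250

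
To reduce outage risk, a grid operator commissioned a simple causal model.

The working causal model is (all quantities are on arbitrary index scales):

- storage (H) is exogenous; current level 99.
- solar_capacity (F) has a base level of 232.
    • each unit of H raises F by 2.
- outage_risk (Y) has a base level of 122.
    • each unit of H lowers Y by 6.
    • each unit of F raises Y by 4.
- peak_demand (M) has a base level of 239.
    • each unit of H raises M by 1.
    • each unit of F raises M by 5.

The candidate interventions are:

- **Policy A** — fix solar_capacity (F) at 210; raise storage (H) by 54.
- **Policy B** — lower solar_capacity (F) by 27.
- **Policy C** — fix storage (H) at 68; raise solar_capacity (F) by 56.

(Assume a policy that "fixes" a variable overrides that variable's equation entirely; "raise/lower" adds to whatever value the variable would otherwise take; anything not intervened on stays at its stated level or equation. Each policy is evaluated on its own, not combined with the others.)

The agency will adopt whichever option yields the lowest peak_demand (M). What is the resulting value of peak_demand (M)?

Policy A (F := 210, H + 54):
  H = 99 + 54 = 153
  F = 210
  M = 239 + 153 + 5·210 = 1442
Policy B (F − 27):
  H = 99
  F = 232 + 2·99 (−27 from intervention) = 403
  M = 239 + 99 + 5·403 = 2353
Policy C (H := 68, F + 56):
  H = 68
  F = 232 + 2·68 (+56 from intervention) = 424
  M = 239 + 68 + 5·424 = 2427
Comparing — Policy A: M=1442, Policy B: M=2353, Policy C: M=2427. Lowest is 1442 (Policy A).

1442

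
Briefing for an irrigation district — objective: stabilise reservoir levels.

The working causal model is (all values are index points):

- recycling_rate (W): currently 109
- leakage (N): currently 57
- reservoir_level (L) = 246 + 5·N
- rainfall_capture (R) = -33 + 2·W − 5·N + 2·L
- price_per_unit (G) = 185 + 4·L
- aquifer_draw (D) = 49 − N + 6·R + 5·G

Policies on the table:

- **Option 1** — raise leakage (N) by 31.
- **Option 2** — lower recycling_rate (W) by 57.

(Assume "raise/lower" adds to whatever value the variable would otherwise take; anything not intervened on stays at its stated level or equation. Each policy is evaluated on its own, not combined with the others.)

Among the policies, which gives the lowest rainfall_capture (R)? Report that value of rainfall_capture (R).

Option 1 (N + 31):
  W = 109
  N = 57 + 31 = 88
  L = 246 + 5·88 = 686
  R = -33 + 2·109 − 5·88 + 2·686 = 1117
Option 2 (W − 57):
  W = 109 − 57 = 52
  N = 57
  L = 246 + 5·57 = 531
  R = -33 + 2·52 − 5·57 + 2·531 = 848
Comparing — Option 1: R=1117, Option 2: R=848. Lowest is 848 (Option 2).

848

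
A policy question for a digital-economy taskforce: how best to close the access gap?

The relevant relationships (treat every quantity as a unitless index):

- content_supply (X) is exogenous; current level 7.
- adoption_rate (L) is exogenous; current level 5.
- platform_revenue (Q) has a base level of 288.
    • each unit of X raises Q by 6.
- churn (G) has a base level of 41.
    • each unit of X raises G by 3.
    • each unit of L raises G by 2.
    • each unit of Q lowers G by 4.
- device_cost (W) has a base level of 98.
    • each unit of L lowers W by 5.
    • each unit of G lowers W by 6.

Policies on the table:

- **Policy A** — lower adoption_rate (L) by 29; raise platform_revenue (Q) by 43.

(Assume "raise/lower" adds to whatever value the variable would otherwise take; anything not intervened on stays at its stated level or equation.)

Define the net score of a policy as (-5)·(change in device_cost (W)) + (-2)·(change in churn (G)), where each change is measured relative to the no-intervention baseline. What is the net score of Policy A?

Baseline:
  X = 7
  L = 5
  Q = 288 + 6·7 = 330
  G = 41 + 3·7 + 2·5 − 4·330 = -1248
  W = 98 − 5·5 − 6·(-1248) = 7561
Policy A (L − 29, Q + 43):
  X = 7
  L = 5 − 29 = -24
  Q = 288 + 6·7 (+43 from intervention) = 373
  G = 41 + 3·7 + 2·(-24) − 4·373 = -1478
  W = 98 − 5·(-24) − 6·(-1478) = 9086
ΔW = 9086 − 7561 = 1525; ΔG = -1478 − (-1248) = -230
Score = (-5)·1525 + (-2)·(-230) = -7165

-7165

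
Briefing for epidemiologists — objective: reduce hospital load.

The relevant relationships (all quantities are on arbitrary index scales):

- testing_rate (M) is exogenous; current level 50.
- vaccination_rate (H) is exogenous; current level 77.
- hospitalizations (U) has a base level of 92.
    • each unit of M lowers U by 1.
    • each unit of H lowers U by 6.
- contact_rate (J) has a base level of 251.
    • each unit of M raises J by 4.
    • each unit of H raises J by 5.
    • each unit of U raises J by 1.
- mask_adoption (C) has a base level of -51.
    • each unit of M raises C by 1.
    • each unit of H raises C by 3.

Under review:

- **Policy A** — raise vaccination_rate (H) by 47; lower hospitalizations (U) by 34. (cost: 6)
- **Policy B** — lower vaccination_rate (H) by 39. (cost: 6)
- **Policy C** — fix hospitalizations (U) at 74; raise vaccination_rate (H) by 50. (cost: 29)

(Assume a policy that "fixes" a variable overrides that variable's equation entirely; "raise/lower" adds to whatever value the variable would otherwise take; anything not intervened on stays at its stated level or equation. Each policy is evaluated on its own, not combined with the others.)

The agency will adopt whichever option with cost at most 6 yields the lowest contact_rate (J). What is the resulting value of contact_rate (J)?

Policy A (H + 47, U − 34):
  M = 50
  H = 77 + 47 = 124
  U = 92 − 50 − 6·124 (−34 from intervention) = -736
  J = 251 + 4·50 + 5·124 + (-736) = 335
Policy B (H − 39):
  M = 50
  H = 77 − 39 = 38
  U = 92 − 50 − 6·38 = -186
  J = 251 + 4·50 + 5·38 + (-186) = 455
Comparing — Policy A: J=335, Policy B: J=455. Lowest is 335 (Policy A).

335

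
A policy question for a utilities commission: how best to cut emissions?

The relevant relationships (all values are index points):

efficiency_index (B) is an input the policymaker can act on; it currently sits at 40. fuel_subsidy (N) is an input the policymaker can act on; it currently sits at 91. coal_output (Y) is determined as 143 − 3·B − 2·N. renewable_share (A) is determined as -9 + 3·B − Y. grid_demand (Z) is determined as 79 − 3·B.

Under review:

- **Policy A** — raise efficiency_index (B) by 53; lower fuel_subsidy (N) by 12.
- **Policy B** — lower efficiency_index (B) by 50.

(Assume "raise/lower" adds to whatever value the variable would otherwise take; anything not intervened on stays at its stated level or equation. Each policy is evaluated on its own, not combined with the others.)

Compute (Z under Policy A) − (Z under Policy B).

-309

Policy A (B + 53, N − 12):
  B = 40 + 53 = 93
  Z = 79 − 3·93 = -200
Policy B (B − 50):
  B = 40 − 50 = -10
  Z = 79 − 3·(-10) = 109
Z: -200 − 109 = -309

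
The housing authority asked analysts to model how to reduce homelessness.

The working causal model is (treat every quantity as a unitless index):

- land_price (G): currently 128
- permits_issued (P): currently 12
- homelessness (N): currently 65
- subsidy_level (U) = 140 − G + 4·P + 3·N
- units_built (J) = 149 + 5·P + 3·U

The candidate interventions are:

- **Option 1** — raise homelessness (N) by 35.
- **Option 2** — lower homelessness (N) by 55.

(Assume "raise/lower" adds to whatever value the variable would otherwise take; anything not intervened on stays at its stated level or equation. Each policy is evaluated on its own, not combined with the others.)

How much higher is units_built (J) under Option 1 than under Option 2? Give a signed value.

810

Option 1 (N + 35):
  G = 128
  P = 12
  N = 65 + 35 = 100
  U = 140 − 128 + 4·12 + 3·100 = 360
  J = 149 + 5·12 + 3·360 = 1289
Option 2 (N − 55):
  G = 128
  P = 12
  N = 65 − 55 = 10
  U = 140 − 128 + 4·12 + 3·10 = 90
  J = 149 + 5·12 + 3·90 = 479
J: 1289 − 479 = 810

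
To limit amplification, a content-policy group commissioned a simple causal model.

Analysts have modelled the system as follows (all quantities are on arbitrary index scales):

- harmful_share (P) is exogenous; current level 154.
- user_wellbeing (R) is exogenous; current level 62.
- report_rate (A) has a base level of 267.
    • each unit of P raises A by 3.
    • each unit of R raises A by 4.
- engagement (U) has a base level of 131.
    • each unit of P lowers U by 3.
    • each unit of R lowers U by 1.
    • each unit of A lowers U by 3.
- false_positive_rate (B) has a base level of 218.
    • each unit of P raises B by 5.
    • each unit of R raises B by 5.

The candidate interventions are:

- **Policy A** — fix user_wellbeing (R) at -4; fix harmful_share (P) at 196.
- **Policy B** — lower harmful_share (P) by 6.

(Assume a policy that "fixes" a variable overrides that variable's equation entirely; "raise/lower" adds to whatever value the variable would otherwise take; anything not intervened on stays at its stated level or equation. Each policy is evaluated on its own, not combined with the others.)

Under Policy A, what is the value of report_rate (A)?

Policy A (R := -4, P := 196):
  P = 196
  R = -4
  A = 267 + 3·196 + 4·(-4) = 839

839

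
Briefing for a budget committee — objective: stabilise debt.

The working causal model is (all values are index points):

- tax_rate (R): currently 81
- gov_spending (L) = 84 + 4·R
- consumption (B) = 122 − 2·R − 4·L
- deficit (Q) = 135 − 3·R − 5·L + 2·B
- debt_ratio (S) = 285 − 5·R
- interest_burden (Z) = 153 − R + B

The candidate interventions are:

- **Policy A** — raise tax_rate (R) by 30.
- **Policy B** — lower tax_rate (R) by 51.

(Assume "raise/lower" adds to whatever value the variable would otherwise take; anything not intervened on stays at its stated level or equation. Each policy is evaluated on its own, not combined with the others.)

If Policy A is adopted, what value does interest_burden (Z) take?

Policy A (R + 30):
  R = 81 + 30 = 111
  L = 84 + 4·111 = 528
  B = 122 − 2·111 − 4·528 = -2212
  Z = 153 − 111 + (-2212) = -2170

-2170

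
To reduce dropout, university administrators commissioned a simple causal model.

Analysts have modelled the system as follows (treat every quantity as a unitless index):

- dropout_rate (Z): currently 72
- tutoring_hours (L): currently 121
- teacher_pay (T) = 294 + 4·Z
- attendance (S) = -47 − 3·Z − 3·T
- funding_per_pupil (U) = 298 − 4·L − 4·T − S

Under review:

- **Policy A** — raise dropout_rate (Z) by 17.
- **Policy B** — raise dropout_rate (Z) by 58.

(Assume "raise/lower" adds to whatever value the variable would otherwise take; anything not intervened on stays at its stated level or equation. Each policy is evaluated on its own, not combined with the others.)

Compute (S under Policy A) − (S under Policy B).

615

Policy A (Z + 17):
  Z = 72 + 17 = 89
  T = 294 + 4·89 = 650
  S = -47 − 3·89 − 3·650 = -2264
Policy B (Z + 58):
  Z = 72 + 58 = 130
  T = 294 + 4·130 = 814
  S = -47 − 3·130 − 3·814 = -2879
S: -2264 − (-2879) = 615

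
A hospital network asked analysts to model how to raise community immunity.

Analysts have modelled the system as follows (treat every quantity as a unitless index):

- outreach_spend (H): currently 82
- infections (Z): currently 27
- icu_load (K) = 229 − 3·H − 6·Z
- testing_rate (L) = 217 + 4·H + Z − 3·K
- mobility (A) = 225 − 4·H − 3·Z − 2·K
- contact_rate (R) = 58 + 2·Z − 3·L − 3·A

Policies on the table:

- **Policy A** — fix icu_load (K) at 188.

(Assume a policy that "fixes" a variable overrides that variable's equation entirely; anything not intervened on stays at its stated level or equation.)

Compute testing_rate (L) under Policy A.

8

Policy A (K := 188):
  H = 82
  Z = 27
  K = 188
  L = 217 + 4·82 + 27 − 3·188 = 8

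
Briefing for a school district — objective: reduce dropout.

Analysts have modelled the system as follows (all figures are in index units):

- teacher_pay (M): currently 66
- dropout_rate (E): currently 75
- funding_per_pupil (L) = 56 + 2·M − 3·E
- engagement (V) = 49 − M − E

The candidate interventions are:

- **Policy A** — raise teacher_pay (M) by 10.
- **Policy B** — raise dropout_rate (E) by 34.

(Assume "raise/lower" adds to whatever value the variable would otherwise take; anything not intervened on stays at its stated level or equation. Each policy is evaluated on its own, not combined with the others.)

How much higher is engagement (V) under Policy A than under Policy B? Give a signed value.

24

Policy A (M + 10):
  M = 66 + 10 = 76
  E = 75
  V = 49 − 76 − 75 = -102
Policy B (E + 34):
  M = 66
  E = 75 + 34 = 109
  V = 49 − 66 − 109 = -126
V: -102 − (-126) = 24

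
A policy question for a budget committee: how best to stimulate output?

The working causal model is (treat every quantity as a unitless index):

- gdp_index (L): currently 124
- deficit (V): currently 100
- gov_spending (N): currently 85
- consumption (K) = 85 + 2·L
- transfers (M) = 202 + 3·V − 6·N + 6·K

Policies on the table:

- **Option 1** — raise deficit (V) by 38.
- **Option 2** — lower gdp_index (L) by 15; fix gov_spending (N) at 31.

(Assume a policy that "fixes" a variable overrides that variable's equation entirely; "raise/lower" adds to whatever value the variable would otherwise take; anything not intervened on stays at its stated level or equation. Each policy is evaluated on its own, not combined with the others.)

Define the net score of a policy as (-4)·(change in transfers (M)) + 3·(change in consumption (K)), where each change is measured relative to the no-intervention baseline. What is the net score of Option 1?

-456

Baseline:
  L = 124
  V = 100
  N = 85
  K = 85 + 2·124 = 333
  M = 202 + 3·100 − 6·85 + 6·333 = 1990
Option 1 (V + 38):
  L = 124
  V = 100 + 38 = 138
  N = 85
  K = 85 + 2·124 = 333
  M = 202 + 3·138 − 6·85 + 6·333 = 2104
ΔM = 2104 − 1990 = 114; ΔK = 333 − 333 = 0
Score = (-4)·114 + 3·0 = -456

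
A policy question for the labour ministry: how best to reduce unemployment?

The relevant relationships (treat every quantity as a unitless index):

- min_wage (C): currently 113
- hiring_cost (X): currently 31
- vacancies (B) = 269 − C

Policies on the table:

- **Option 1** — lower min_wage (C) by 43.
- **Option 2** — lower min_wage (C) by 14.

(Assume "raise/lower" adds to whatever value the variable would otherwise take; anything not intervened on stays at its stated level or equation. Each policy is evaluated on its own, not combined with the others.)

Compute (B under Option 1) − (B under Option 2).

Option 1 (C − 43):
  C = 113 − 43 = 70
  B = 269 − 70 = 199
Option 2 (C − 14):
  C = 113 − 14 = 99
  B = 269 − 99 = 170
B: 199 − 170 = 29

29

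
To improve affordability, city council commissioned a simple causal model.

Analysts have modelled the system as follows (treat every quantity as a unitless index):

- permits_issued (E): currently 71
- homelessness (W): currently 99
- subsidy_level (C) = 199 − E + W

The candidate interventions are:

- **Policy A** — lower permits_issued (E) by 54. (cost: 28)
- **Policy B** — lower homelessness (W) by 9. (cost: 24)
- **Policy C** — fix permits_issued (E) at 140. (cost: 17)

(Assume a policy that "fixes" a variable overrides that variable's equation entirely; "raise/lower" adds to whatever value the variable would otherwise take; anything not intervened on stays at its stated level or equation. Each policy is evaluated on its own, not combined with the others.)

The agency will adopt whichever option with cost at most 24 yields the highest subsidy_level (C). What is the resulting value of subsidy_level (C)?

218

Policy B (W − 9):
  E = 71
  W = 99 − 9 = 90
  C = 199 − 71 + 90 = 218
Policy C (E := 140):
  E = 140
  W = 99
  C = 199 − 140 + 99 = 158
Comparing — Policy B: C=218, Policy C: C=158. Highest is 218 (Policy B).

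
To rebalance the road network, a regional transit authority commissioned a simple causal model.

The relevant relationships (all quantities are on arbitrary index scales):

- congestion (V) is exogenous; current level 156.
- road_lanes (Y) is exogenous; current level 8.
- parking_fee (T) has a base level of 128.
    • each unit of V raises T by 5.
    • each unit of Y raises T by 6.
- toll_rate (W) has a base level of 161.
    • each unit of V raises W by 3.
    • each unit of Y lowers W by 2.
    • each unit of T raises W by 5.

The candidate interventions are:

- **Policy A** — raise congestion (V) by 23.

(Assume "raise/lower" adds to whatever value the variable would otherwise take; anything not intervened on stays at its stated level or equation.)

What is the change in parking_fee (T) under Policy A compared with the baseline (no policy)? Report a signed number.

Baseline:
  V = 156
  Y = 8
  T = 128 + 5·156 + 6·8 = 956
Policy A (V + 23):
  V = 156 + 23 = 179
  Y = 8
  T = 128 + 5·179 + 6·8 = 1071
Change in T: 1071 − 956 = 115

115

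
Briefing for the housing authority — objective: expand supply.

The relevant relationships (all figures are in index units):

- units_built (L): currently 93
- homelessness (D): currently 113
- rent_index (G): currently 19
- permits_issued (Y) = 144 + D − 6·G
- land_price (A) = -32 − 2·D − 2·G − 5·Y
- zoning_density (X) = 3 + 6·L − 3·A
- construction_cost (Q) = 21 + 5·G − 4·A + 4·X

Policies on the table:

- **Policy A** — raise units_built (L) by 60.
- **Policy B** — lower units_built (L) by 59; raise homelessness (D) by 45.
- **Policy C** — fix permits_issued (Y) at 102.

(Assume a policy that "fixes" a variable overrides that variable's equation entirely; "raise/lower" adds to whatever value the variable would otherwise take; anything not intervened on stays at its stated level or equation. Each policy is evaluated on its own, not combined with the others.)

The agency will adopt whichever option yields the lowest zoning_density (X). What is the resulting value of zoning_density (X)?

2979

Policy A (L + 60):
  L = 93 + 60 = 153
  D = 113
  G = 19
  Y = 144 + 113 − 6·19 = 143
  A = -32 − 2·113 − 2·19 − 5·143 = -1011
  X = 3 + 6·153 − 3·(-1011) = 3954
Policy B (L − 59, D + 45):
  L = 93 − 59 = 34
  D = 113 + 45 = 158
  G = 19
  Y = 144 + 158 − 6·19 = 188
  A = -32 − 2·158 − 2·19 − 5·188 = -1326
  X = 3 + 6·34 − 3·(-1326) = 4185
Policy C (Y := 102):
  L = 93
  D = 113
  G = 19
  Y = 102
  A = -32 − 2·113 − 2·19 − 5·102 = -806
  X = 3 + 6·93 − 3·(-806) = 2979
Comparing — Policy A: X=3954, Policy B: X=4185, Policy C: X=2979. Lowest is 2979 (Policy C).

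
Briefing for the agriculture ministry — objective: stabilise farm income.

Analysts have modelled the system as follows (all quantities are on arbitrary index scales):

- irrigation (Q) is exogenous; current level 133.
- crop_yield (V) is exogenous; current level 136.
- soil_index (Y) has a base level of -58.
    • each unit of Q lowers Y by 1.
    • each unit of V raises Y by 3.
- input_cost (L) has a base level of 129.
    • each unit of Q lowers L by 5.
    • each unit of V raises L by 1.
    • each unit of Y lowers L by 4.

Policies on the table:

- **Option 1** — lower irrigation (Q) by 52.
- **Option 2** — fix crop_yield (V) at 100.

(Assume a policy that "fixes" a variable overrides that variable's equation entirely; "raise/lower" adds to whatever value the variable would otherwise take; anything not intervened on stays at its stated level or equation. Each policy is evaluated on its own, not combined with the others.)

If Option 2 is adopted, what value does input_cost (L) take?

-872

Option 2 (V := 100):
  Q = 133
  V = 100
  Y = -58 − 133 + 3·100 = 109
  L = 129 − 5·133 + 100 − 4·109 = -872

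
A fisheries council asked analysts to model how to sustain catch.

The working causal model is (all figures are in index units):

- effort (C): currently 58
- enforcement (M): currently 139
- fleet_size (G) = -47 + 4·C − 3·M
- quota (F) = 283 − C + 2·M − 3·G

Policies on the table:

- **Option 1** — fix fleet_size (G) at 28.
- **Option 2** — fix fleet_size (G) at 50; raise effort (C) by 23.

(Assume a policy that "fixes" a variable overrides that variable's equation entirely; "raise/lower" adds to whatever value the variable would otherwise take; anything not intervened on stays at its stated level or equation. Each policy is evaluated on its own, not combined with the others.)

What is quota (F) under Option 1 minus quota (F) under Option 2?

89

Option 1 (G := 28):
  C = 58
  M = 139
  G = 28
  F = 283 − 58 + 2·139 − 3·28 = 419
Option 2 (G := 50, C + 23):
  C = 58 + 23 = 81
  M = 139
  G = 50
  F = 283 − 81 + 2·139 − 3·50 = 330
F: 419 − 330 = 89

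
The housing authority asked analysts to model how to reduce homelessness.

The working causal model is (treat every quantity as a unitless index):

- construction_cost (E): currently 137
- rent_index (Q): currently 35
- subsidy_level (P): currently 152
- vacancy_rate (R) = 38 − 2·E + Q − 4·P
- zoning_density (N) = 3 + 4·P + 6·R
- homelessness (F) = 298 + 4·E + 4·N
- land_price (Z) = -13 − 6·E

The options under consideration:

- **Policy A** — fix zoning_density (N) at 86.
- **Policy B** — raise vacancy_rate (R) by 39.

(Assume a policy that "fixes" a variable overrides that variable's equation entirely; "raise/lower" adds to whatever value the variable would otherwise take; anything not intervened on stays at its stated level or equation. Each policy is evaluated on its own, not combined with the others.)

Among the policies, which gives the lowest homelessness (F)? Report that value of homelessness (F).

-15190

Policy A (N := 86):
  E = 137
  Q = 35
  P = 152
  R = 38 − 2·137 + 35 − 4·152 = -809
  N = 86
  F = 298 + 4·137 + 4·86 = 1190
Policy B (R + 39):
  E = 137
  Q = 35
  P = 152
  R = 38 − 2·137 + 35 − 4·152 (+39 from intervention) = -770
  N = 3 + 4·152 + 6·(-770) = -4009
  F = 298 + 4·137 + 4·(-4009) = -15190
Comparing — Policy A: F=1190, Policy B: F=-15190. Lowest is -15190 (Policy B).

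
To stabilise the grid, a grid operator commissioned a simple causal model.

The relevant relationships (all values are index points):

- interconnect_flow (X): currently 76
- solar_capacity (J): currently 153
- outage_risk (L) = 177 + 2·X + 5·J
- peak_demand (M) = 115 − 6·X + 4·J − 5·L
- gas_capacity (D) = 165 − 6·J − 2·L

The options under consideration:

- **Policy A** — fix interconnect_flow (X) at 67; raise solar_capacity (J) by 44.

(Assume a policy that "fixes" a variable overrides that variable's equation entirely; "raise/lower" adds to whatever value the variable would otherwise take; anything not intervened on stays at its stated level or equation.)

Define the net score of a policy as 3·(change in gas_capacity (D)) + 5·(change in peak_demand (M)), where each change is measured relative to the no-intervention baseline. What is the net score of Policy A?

Baseline:
  X = 76
  J = 153
  L = 177 + 2·76 + 5·153 = 1094
  M = 115 − 6·76 + 4·153 − 5·1094 = -5199
  D = 165 − 6·153 − 2·1094 = -2941
Policy A (X := 67, J + 44):
  X = 67
  J = 153 + 44 = 197
  L = 177 + 2·67 + 5·197 = 1296
  M = 115 − 6·67 + 4·197 − 5·1296 = -5979
  D = 165 − 6·197 − 2·1296 = -3609
ΔD = -3609 − (-2941) = -668; ΔM = -5979 − (-5199) = -780
Score = 3·(-668) + 5·(-780) = -5904

-5904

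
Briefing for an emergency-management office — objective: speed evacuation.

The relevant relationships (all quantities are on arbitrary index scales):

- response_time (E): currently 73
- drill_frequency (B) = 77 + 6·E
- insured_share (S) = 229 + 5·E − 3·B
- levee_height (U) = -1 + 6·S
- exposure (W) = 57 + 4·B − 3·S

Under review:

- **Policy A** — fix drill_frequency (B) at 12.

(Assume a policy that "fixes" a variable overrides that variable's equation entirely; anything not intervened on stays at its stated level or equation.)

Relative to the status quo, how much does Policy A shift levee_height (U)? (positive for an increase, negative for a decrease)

9054

Baseline:
  E = 73
  B = 77 + 6·73 = 515
  S = 229 + 5·73 − 3·515 = -951
  U = -1 + 6·(-951) = -5707
Policy A (B := 12):
  E = 73
  B = 12
  S = 229 + 5·73 − 3·12 = 558
  U = -1 + 6·558 = 3347
Change in U: 3347 − (-5707) = 9054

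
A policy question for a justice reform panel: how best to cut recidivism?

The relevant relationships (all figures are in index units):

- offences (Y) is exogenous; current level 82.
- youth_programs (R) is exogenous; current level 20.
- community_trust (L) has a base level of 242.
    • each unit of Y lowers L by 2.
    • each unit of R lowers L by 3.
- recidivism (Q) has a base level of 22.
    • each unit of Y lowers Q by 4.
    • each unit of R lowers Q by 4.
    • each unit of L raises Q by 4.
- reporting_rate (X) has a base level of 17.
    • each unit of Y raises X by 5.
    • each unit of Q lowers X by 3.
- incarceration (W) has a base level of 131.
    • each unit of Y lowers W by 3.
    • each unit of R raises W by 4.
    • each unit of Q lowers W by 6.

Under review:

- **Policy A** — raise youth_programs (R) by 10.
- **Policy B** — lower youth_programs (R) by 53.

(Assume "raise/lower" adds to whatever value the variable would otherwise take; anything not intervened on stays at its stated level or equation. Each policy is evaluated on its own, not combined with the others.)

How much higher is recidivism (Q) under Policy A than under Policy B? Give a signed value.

Policy A (R + 10):
  Y = 82
  R = 20 + 10 = 30
  L = 242 − 2·82 − 3·30 = -12
  Q = 22 − 4·82 − 4·30 + 4·(-12) = -474
Policy B (R − 53):
  Y = 82
  R = 20 − 53 = -33
  L = 242 − 2·82 − 3·(-33) = 177
  Q = 22 − 4·82 − 4·(-33) + 4·177 = 534
Q: -474 − 534 = -1008

-1008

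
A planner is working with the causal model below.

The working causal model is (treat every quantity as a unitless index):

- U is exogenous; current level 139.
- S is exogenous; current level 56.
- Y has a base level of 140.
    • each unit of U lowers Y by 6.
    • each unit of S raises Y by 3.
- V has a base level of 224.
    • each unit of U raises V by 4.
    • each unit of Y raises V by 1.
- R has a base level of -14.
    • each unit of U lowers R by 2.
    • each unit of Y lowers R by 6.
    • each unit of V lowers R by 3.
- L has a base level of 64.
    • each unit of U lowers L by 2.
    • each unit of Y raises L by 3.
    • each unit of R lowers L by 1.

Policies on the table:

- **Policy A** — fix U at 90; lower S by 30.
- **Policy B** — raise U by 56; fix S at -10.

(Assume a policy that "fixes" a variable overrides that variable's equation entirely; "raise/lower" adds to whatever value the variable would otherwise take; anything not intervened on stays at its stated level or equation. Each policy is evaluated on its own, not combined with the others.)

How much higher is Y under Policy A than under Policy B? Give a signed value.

738

Policy A (U := 90, S − 30):
  U = 90
  S = 56 − 30 = 26
  Y = 140 − 6·90 + 3·26 = -322
Policy B (U + 56, S := -10):
  U = 139 + 56 = 195
  S = -10
  Y = 140 − 6·195 + 3·(-10) = -1060
Y: -322 − (-1060) = 738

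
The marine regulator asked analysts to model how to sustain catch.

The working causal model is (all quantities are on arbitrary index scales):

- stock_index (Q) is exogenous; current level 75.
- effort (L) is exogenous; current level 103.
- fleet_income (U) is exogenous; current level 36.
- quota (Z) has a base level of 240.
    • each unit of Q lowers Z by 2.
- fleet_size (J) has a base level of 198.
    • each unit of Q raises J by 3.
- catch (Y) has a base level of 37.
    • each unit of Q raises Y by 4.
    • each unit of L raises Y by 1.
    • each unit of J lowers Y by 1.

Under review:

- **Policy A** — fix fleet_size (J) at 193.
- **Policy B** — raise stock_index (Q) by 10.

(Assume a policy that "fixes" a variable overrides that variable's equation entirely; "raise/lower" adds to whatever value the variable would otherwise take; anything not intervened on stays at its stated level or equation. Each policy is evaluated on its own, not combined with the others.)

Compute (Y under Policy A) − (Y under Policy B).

Policy A (J := 193):
  Q = 75
  L = 103
  J = 193
  Y = 37 + 4·75 + 103 − 193 = 247
Policy B (Q + 10):
  Q = 75 + 10 = 85
  L = 103
  J = 198 + 3·85 = 453
  Y = 37 + 4·85 + 103 − 453 = 27
Y: 247 − 27 = 220

220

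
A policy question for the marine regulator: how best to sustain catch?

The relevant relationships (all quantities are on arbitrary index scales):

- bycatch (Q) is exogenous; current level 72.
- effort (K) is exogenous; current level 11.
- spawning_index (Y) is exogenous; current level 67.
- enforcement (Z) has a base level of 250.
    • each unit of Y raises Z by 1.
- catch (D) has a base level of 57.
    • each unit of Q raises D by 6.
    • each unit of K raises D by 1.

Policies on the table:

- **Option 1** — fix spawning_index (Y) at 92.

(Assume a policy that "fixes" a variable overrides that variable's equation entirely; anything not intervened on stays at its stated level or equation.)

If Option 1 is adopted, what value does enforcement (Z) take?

342

Option 1 (Y := 92):
  Y = 92
  Z = 250 + 92 = 342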